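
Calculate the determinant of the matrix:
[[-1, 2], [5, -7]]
-3

For a 2×2 matrix [[a, b], [c, d]], det = ad - bc
det = (-1)(-7) - (2)(5) = 7 - 10 = -3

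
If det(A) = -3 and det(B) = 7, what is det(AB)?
-21

Use the multiplicative property of determinants: det(AB) = det(A)*det(B).
det(AB) = (-3)*(7) = -21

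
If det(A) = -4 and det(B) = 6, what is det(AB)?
-24

Use the multiplicative property of determinants: det(AB) = det(A)*det(B).
det(AB) = (-4)*(6) = -24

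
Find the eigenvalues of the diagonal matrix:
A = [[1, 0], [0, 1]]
λ₁ = 1, λ₂ = 1

The characteristic polynomial of A is det(A - λI) = (1 - λ)(1 - λ) = 0.
The roots are λ = 1 and λ = 1, so the eigenvalues are the diagonal entries.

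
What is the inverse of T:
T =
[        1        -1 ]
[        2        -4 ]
det(T) = -2
T⁻¹ =
[        2      -1/2 ]
[        1      -1/2 ]

For a 2×2 matrix T = [[a, b], [c, d]] with det(T) ≠ 0, T⁻¹ = (1/det(T)) * [[d, -b], [-c, a]].
det(T) = (1)*(-4) - (-1)*(2) = -4 + 2 = -2.
T⁻¹ = (1/-2) * [[-4, 1], [-2, 1]].
Dividing each entry by -2 and reducing:
T⁻¹ =
[        2      -1/2 ]
[        1      -1/2 ]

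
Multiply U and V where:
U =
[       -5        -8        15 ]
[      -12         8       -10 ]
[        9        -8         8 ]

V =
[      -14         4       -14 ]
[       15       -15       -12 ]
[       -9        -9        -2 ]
UV =
[     -185       -35       136 ]
[      378       -78        92 ]
[     -318        84       -46 ]

Matrix multiplication: (UV)[i][j] = sum over k of U[i][k] * V[k][j].
  (UV)[0][0] = (-5)*(-14) + (-8)*(15) + (15)*(-9) = -185
  (UV)[0][1] = (-5)*(4) + (-8)*(-15) + (15)*(-9) = -35
  (UV)[0][2] = (-5)*(-14) + (-8)*(-12) + (15)*(-2) = 136
  (UV)[1][0] = (-12)*(-14) + (8)*(15) + (-10)*(-9) = 378
  (UV)[1][1] = (-12)*(4) + (8)*(-15) + (-10)*(-9) = -78
  (UV)[1][2] = (-12)*(-14) + (8)*(-12) + (-10)*(-2) = 92
  (UV)[2][0] = (9)*(-14) + (-8)*(15) + (8)*(-9) = -318
  (UV)[2][1] = (9)*(4) + (-8)*(-15) + (8)*(-9) = 84
  (UV)[2][2] = (9)*(-14) + (-8)*(-12) + (8)*(-2) = -46
UV =
[     -185       -35       136 ]
[      378       -78        92 ]
[     -318        84       -46 ]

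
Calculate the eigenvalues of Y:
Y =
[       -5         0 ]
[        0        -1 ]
λ = -5, -1

Solve det(Y - λI) = 0. For a 2×2 matrix the characteristic equation is λ² - (trace)λ + det = 0.
trace(Y) = a + d = -5 - 1 = -6.
det(Y) = a*d - b*c = (-5)*(-1) - (0)*(0) = 5 - 0 = 5.
Characteristic equation: λ² - (-6)λ + (5) = 0.
Discriminant = (-6)² - 4*(5) = 36 - 20 = 16.
λ = (-6 ± √16) / 2 = (-6 ± 4) / 2 = -5, -1.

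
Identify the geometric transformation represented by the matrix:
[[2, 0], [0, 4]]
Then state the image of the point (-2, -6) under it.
non-uniform scaling by (2, 4); image of (-2, -6) is (-4, -24)

This is diagonal with distinct entries, so it scales the x-axis by 2 and the y-axis by 4.
The matrix [[2, 0], [0, 4]] represents: non-uniform scaling by (2, 4).
Applying it to (-2, -6): [2·-2 + 0·-6, 0·-2 + 4·-6] = (-4, -24).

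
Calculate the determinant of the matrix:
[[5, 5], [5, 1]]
-20

For a 2×2 matrix [[a, b], [c, d]], det = ad - bc
det = (5)(1) - (5)(5) = 5 - 25 = -20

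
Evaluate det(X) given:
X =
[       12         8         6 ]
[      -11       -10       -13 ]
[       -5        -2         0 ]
det(X) = 40

Expand along row 0 (cofactor expansion): det(X) = a*(e*i - f*h) - b*(d*i - f*g) + c*(d*h - e*g), where the 3×3 is [[a, b, c], [d, e, f], [g, h, i]].
Minor M_00 = (-10)*(0) - (-13)*(-2) = 0 - 26 = -26.
Minor M_01 = (-11)*(0) - (-13)*(-5) = 0 - 65 = -65.
Minor M_02 = (-11)*(-2) - (-10)*(-5) = 22 - 50 = -28.
det(X) = (12)*(-26) - (8)*(-65) + (6)*(-28) = -312 + 520 - 168 = 40.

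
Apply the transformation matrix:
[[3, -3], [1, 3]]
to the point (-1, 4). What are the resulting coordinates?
(-15, 11)

Matrix multiplication:
[[3, -3], [1, 3]] × [-1, 4]ᵀ
= [3×-1 + -3×4, 1×-1 + 3×4]ᵀ
= [-15.0000, 11.0000]ᵀ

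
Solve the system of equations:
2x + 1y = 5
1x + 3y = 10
x = 1, y = 3

Use elimination (row reduction):
Equation 1: 2x + 1y = 5.
Equation 2: 1x + 3y = 10.
Multiply Eq1 by 1 and Eq2 by 2: 2x + 1y = 5;  2x + 6y = 20.
Subtract: (5)y = 15, so y = 3.
Back-substitute into Eq1: 2x + 1*(3) = 5, so x = 1.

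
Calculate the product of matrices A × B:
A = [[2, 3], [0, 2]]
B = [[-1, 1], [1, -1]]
[[1, -1], [2, -2]]

Matrix multiplication:
C[0][0] = 2×-1 + 3×1 = 1
C[0][1] = 2×1 + 3×-1 = -1
C[1][0] = 0×-1 + 2×1 = 2
C[1][1] = 0×1 + 2×-1 = -2
Result: [[1, -1], [2, -2]]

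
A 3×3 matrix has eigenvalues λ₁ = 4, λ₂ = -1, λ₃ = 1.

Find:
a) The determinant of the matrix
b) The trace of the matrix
det = -4, trace = 4

Two standard eigenvalue identities:
- det(A) equals the product of the eigenvalues (counted with multiplicity).
- trace(A) equals the sum of the eigenvalues.
det(A) = (4)*(-1)*(1) = -4.
trace(A) = 4 - 1 + 1 = 4.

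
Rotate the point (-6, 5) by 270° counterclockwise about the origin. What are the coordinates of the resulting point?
(5, 6)

Rotation matrix R(θ) = [[cos θ, -sin θ], [sin θ, cos θ]]; for θ = 270°:
R = [[0, 1], [-1, 0]]
Result: R × [-6, 5]ᵀ = [0·-6 + (1)·5, -1·-6 + (0)·5]ᵀ = (5, 6)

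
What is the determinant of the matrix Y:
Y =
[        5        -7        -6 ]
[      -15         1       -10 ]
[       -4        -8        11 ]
det(Y) = -2524

Expand along row 0 (cofactor expansion): det(Y) = a*(e*i - f*h) - b*(d*i - f*g) + c*(d*h - e*g), where the 3×3 is [[a, b, c], [d, e, f], [g, h, i]].
Minor M_00 = (1)*(11) - (-10)*(-8) = 11 - 80 = -69.
Minor M_01 = (-15)*(11) - (-10)*(-4) = -165 - 40 = -205.
Minor M_02 = (-15)*(-8) - (1)*(-4) = 120 + 4 = 124.
det(Y) = (5)*(-69) - (-7)*(-205) + (-6)*(124) = -345 - 1435 - 744 = -2524.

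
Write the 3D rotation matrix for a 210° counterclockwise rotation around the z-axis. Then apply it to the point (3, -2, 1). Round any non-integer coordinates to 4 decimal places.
R = [[-√3/2, 1/2, 0], [-1/2, -√3/2, 0], [0, 0, 1]]; R·(3, -2, 1) = (-3.5981, 0.2321, 1.0000)

Rotation matrix for 210° around z-axis:
cos(210°) = -√3/2, sin(210°) = -1/2
R = [[-√3/2, 1/2, 0], [-1/2, -√3/2, 0], [0, 0, 1]]
Apply to (3, -2, 1): R·[3, -2, 1]ᵀ = (-3.5981, 0.2321, 1.0000)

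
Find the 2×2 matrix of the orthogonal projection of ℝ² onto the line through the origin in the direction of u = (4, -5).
[[16/41, -20/41], [-20/41, 25/41]]

The orthogonal projection onto the line spanned by a nonzero vector u = (a, b) has matrix P = (u uᵀ) / (uᵀ u) = (1/(a² + b²)) · [[a², ab], [ab, b²]].
Here u = (4, -5), so a² + b² = 16 + 25 = 41.
P = (1/41) · [[16, -20], [-20, 25]] = [[16/41, -20/41], [-20/41, 25/41]].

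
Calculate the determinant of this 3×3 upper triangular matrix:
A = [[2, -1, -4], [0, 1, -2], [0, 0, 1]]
2

The determinant of a triangular matrix is the product of its diagonal entries (the off-diagonal entries above the diagonal do not affect it).
det(A) = (2) * (1) * (1) = 2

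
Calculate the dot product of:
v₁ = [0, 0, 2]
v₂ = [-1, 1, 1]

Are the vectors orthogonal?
2, No

The dot product is the sum of products of corresponding components.
v₁·v₂ = (0)*(-1) + (0)*(1) + (2)*(1) = 0 + 0 + 2 = 2.
Two vectors are orthogonal iff their dot product is 0; here the dot product is 2, so the vectors are not orthogonal.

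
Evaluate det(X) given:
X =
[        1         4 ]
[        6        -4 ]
det(X) = -28

For a 2×2 matrix [[a, b], [c, d]], det = a*d - b*c.
det(X) = (1)*(-4) - (4)*(6) = -4 - 24 = -28.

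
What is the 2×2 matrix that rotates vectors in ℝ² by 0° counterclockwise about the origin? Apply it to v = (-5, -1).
R = [[1, 0], [0, 1]]; R·v = (-5, -1)

A counterclockwise rotation by angle θ in ℝ² has matrix R(θ) = [[cos θ, -sin θ], [sin θ, cos θ]].
For θ = 0°: cos θ = 1, sin θ = 0.
R(0°) = [[1, 0], [0, 1]].
R·v = [1·-5 + (0)·-1, 0·-5 + 1·-1] = (-5, -1).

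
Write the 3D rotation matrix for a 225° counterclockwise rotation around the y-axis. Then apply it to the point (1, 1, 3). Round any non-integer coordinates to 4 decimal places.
R = [[-√2/2, 0, -√2/2], [0, 1, 0], [√2/2, 0, -√2/2]]; R·(1, 1, 3) = (-2.8284, 1.0000, -1.4142)

Rotation matrix for 225° around y-axis:
cos(225°) = -√2/2, sin(225°) = -√2/2
R = [[-√2/2, 0, -√2/2], [0, 1, 0], [√2/2, 0, -√2/2]]
Apply to (1, 1, 3): R·[1, 1, 3]ᵀ = (-2.8284, 1.0000, -1.4142)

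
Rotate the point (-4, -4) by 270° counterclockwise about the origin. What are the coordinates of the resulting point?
(-4, 4)

Rotation matrix R(θ) = [[cos θ, -sin θ], [sin θ, cos θ]]; for θ = 270°:
R = [[0, 1], [-1, 0]]
Result: R × [-4, -4]ᵀ = [0·-4 + (1)·-4, -1·-4 + (0)·-4]ᵀ = (-4, 4)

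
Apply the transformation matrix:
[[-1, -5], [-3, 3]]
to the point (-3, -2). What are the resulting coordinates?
(13, 3)

Matrix multiplication:
[[-1, -5], [-3, 3]] × [-3, -2]ᵀ
= [-1×-3 + -5×-2, -3×-3 + 3×-2]ᵀ
= [13.0000, 3.0000]ᵀ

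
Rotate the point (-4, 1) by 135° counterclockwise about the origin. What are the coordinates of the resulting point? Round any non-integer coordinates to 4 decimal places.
(2.1213, -3.5355)

Rotation matrix R(θ) = [[cos θ, -sin θ], [sin θ, cos θ]]; for θ = 135°:
R = [[-√2/2, -√2/2], [√2/2, -√2/2]]
Result: R × [-4, 1]ᵀ = [-√2/2·-4 + (-√2/2)·1, √2/2·-4 + (-√2/2)·1]ᵀ = (2.1213, -3.5355)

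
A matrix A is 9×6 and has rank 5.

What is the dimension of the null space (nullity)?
1

The rank-nullity theorem for an m×n matrix states:
rank(A) + nullity(A) = n (the number of columns).
Here n = 6 and rank(A) = 5, so nullity(A) = 6 - 5 = 1.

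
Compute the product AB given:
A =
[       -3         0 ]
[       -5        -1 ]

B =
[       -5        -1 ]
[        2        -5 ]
AB =
[       15         3 ]
[       23        10 ]

Matrix multiplication: (AB)[i][j] = sum over k of A[i][k] * B[k][j].
  (AB)[0][0] = (-3)*(-5) + (0)*(2) = 15
  (AB)[0][1] = (-3)*(-1) + (0)*(-5) = 3
  (AB)[1][0] = (-5)*(-5) + (-1)*(2) = 23
  (AB)[1][1] = (-5)*(-1) + (-1)*(-5) = 10
AB =
[       15         3 ]
[       23        10 ]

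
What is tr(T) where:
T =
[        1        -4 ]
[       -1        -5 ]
tr(T) = 1 - 5 = -4

The trace of a square matrix is the sum of its diagonal entries.
Diagonal entries of T: T[0][0] = 1, T[1][1] = -5.
tr(T) = 1 - 5 = -4.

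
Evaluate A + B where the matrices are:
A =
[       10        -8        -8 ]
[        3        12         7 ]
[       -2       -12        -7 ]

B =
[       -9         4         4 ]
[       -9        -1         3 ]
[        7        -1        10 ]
A + B =
[        1        -4        -4 ]
[       -6        11        10 ]
[        5       -13         3 ]

Matrix addition is elementwise: (A+B)[i][j] = A[i][j] + B[i][j].
  (A+B)[0][0] = (10) + (-9) = 1
  (A+B)[0][1] = (-8) + (4) = -4
  (A+B)[0][2] = (-8) + (4) = -4
  (A+B)[1][0] = (3) + (-9) = -6
  (A+B)[1][1] = (12) + (-1) = 11
  (A+B)[1][2] = (7) + (3) = 10
  (A+B)[2][0] = (-2) + (7) = 5
  (A+B)[2][1] = (-12) + (-1) = -13
  (A+B)[2][2] = (-7) + (10) = 3
A + B =
[        1        -4        -4 ]
[       -6        11        10 ]
[        5       -13         3 ]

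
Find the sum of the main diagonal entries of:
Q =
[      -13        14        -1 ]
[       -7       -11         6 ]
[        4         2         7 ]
tr(Q) = -13 - 11 + 7 = -17

The trace of a square matrix is the sum of its diagonal entries.
Diagonal entries of Q: Q[0][0] = -13, Q[1][1] = -11, Q[2][2] = 7.
tr(Q) = -13 - 11 + 7 = -17.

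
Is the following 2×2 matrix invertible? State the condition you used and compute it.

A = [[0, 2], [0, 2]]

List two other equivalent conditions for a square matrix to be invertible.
No, not invertible; det(A) = 0 (two rows are equal, so the rows are linearly dependent). Equivalent conditions (failing for this A): rank(A) < 2; Ax = 0 has non-trivial solutions; 0 is an eigenvalue; the columns are linearly dependent.

To check invertibility, compute det(A).
In this matrix, row 0 and the last row are identical, so one row is a scalar multiple of another and the rows are linearly dependent.
A matrix with linearly dependent rows has det = 0 and is not invertible.
Equivalent failed conditions:
- rank(A) < 2.
- Ax = 0 has non-trivial solutions.
- 0 is an eigenvalue.
- The columns are linearly dependent.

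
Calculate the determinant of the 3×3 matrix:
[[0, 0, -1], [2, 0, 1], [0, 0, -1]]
0

Expansion along first row:
det = 0·det([[0,1],[0,-1]]) - 0·det([[2,1],[0,-1]]) + -1·det([[2,0],[0,0]])
    = 0·(0·-1 - 1·0) - 0·(2·-1 - 1·0) + -1·(2·0 - 0·0)
    = 0·0 - 0·-2 + -1·0
    = 0 + 0 + 0 = 0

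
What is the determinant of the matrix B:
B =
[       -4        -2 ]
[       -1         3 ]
det(B) = -14

For a 2×2 matrix [[a, b], [c, d]], det = a*d - b*c.
det(B) = (-4)*(3) - (-2)*(-1) = -12 - 2 = -14.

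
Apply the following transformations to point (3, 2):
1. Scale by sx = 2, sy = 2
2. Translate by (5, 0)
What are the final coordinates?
(11, 4)

Step 1: Scale (3, 2) by (sx, sy) = (2, 2) → (6, 4)
Step 2: Translate by (5, 0) → (11, 4)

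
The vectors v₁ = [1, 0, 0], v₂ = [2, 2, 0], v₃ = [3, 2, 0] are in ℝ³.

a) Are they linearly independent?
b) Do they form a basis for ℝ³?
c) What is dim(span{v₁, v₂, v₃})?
Not independent, not a basis, dim(span) = 2

Check whether v₃ can be written as a linear combination of v₁ and v₂.
v₃ = (1)·v₁ + (1)·v₂ = [3, 2, 0], so the three vectors are linearly dependent.
Thus they do not form a basis for ℝ³, and dim(span{v₁, v₂, v₃}) = 2 (spanned by v₁ and v₂).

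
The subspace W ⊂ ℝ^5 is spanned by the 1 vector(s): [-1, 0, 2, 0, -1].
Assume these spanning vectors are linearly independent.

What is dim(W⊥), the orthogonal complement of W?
dim(W⊥) = 4

For any subspace W of ℝ^n, dim(W) + dim(W⊥) = n (the whole-space dimension).
Here the given 1 vectors are linearly independent, so dim(W) = 1.
Thus dim(W⊥) = n - dim(W) = 5 - 1 = 4.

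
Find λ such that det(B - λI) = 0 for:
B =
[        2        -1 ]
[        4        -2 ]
λ = 0, 0

Solve det(B - λI) = 0. For a 2×2 matrix the characteristic equation is λ² - (trace)λ + det = 0.
trace(B) = a + d = 2 - 2 = 0.
det(B) = a*d - b*c = (2)*(-2) - (-1)*(4) = -4 + 4 = 0.
Characteristic equation: λ² - (0)λ + (0) = 0.
Discriminant = (0)² - 4*(0) = 0 - 0 = 0.
λ = (0 ± √0) / 2 = (0 ± 0) / 2 = 0, 0.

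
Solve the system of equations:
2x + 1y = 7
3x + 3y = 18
x = 1, y = 5

Use elimination (row reduction):
Equation 1: 2x + 1y = 7.
Equation 2: 3x + 3y = 18.
Multiply Eq1 by 3 and Eq2 by 2: 6x + 3y = 21;  6x + 6y = 36.
Subtract: (3)y = 15, so y = 5.
Back-substitute into Eq1: 2x + 1*(5) = 7, so x = 1.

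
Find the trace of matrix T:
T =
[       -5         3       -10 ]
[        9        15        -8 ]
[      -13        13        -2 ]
tr(T) = -5 + 15 - 2 = 8

The trace of a square matrix is the sum of its diagonal entries.
Diagonal entries of T: T[0][0] = -5, T[1][1] = 15, T[2][2] = -2.
tr(T) = -5 + 15 - 2 = 8.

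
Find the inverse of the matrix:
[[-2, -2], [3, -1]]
[[-1/8, 1/4], [-3/8, -1/4]]

For [[a,b],[c,d]], inverse = (1/det)·[[d,-b],[-c,a]]
det = -2·-1 - -2·3 = 8
Inverse = (1/8)·[[-1, 2], [-3, -2]]
        = [[-1/8, 1/4], [-3/8, -1/4]]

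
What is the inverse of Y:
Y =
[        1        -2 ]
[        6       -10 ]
det(Y) = 2
Y⁻¹ =
[       -5         1 ]
[       -3       1/2 ]

For a 2×2 matrix Y = [[a, b], [c, d]] with det(Y) ≠ 0, Y⁻¹ = (1/det(Y)) * [[d, -b], [-c, a]].
det(Y) = (1)*(-10) - (-2)*(6) = -10 + 12 = 2.
Y⁻¹ = (1/2) * [[-10, 2], [-6, 1]].
Dividing each entry by 2 and reducing:
Y⁻¹ =
[       -5         1 ]
[       -3       1/2 ]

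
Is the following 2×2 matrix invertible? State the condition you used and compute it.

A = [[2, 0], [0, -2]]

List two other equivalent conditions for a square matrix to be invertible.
Yes, invertible; det(A) = -4 ≠ 0. Equivalent conditions: rank(A) = 2; Ax = 0 has only the trivial solution; 0 is not an eigenvalue; the columns of A are linearly independent.

To check invertibility, compute det(A).
The given matrix is triangular, so det(A) equals the product of its diagonal entries = -4 ≠ 0.
Since det(A) ≠ 0, A is invertible.
Equivalent conditions for a square matrix A to be invertible:
- rank(A) = 2 (full rank).
- The homogeneous system Ax = 0 has only the trivial solution x = 0.
- 0 is not an eigenvalue of A.
- The columns (equivalently rows) of A are linearly independent.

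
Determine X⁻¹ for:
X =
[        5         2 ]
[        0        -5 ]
det(X) = -25
X⁻¹ =
[      1/5      2/25 ]
[        0      -1/5 ]

For a 2×2 matrix X = [[a, b], [c, d]] with det(X) ≠ 0, X⁻¹ = (1/det(X)) * [[d, -b], [-c, a]].
det(X) = (5)*(-5) - (2)*(0) = -25 - 0 = -25.
X⁻¹ = (1/-25) * [[-5, -2], [0, 5]].
Dividing each entry by -25 and reducing:
X⁻¹ =
[      1/5      2/25 ]
[        0      -1/5 ]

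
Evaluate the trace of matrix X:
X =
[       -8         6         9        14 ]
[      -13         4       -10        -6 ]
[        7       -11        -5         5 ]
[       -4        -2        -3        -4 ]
tr(X) = -8 + 4 - 5 - 4 = -13

The trace of a square matrix is the sum of its diagonal entries.
Diagonal entries of X: X[0][0] = -8, X[1][1] = 4, X[2][2] = -5, X[3][3] = -4.
tr(X) = -8 + 4 - 5 - 4 = -13.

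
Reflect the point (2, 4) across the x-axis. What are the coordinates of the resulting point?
(2, -4)

Reflection across x-axis: (2, 4) → (2, -4)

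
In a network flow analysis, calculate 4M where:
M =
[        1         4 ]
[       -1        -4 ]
4M =
[        4        16 ]
[       -4       -16 ]

Scalar multiplication is elementwise: (4M)[i][j] = 4 * M[i][j].
  (4M)[0][0] = 4 * (1) = 4
  (4M)[0][1] = 4 * (4) = 16
  (4M)[1][0] = 4 * (-1) = -4
  (4M)[1][1] = 4 * (-4) = -16
4M =
[        4        16 ]
[       -4       -16 ]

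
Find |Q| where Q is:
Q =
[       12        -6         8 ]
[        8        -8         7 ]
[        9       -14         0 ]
det(Q) = 478

Expand along row 0 (cofactor expansion): det(Q) = a*(e*i - f*h) - b*(d*i - f*g) + c*(d*h - e*g), where the 3×3 is [[a, b, c], [d, e, f], [g, h, i]].
Minor M_00 = (-8)*(0) - (7)*(-14) = 0 + 98 = 98.
Minor M_01 = (8)*(0) - (7)*(9) = 0 - 63 = -63.
Minor M_02 = (8)*(-14) - (-8)*(9) = -112 + 72 = -40.
det(Q) = (12)*(98) - (-6)*(-63) + (8)*(-40) = 1176 - 378 - 320 = 478.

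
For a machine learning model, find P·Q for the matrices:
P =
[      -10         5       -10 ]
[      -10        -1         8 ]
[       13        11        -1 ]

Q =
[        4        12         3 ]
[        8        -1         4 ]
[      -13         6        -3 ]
PQ =
[      130      -185        20 ]
[     -152       -71       -58 ]
[      153       139        86 ]

Matrix multiplication: (PQ)[i][j] = sum over k of P[i][k] * Q[k][j].
  (PQ)[0][0] = (-10)*(4) + (5)*(8) + (-10)*(-13) = 130
  (PQ)[0][1] = (-10)*(12) + (5)*(-1) + (-10)*(6) = -185
  (PQ)[0][2] = (-10)*(3) + (5)*(4) + (-10)*(-3) = 20
  (PQ)[1][0] = (-10)*(4) + (-1)*(8) + (8)*(-13) = -152
  (PQ)[1][1] = (-10)*(12) + (-1)*(-1) + (8)*(6) = -71
  (PQ)[1][2] = (-10)*(3) + (-1)*(4) + (8)*(-3) = -58
  (PQ)[2][0] = (13)*(4) + (11)*(8) + (-1)*(-13) = 153
  (PQ)[2][1] = (13)*(12) + (11)*(-1) + (-1)*(6) = 139
  (PQ)[2][2] = (13)*(3) + (11)*(4) + (-1)*(-3) = 86
PQ =
[      130      -185        20 ]
[     -152       -71       -58 ]
[      153       139        86 ]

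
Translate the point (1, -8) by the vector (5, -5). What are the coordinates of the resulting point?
(6, -13)

Translation by (5, -5):
x' = 1 + 5 = 6
y' = -8 + -5 = -13
Homogeneous matrix: [[1, 0, 5], [0, 1, -5], [0, 0, 1]]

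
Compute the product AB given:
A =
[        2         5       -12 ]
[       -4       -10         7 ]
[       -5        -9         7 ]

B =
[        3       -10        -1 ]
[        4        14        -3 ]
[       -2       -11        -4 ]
AB =
[       50       182        31 ]
[      -66      -177         6 ]
[      -65      -153         4 ]

Matrix multiplication: (AB)[i][j] = sum over k of A[i][k] * B[k][j].
  (AB)[0][0] = (2)*(3) + (5)*(4) + (-12)*(-2) = 50
  (AB)[0][1] = (2)*(-10) + (5)*(14) + (-12)*(-11) = 182
  (AB)[0][2] = (2)*(-1) + (5)*(-3) + (-12)*(-4) = 31
  (AB)[1][0] = (-4)*(3) + (-10)*(4) + (7)*(-2) = -66
  (AB)[1][1] = (-4)*(-10) + (-10)*(14) + (7)*(-11) = -177
  (AB)[1][2] = (-4)*(-1) + (-10)*(-3) + (7)*(-4) = 6
  (AB)[2][0] = (-5)*(3) + (-9)*(4) + (7)*(-2) = -65
  (AB)[2][1] = (-5)*(-10) + (-9)*(14) + (7)*(-11) = -153
  (AB)[2][2] = (-5)*(-1) + (-9)*(-3) + (7)*(-4) = 4
AB =
[       50       182        31 ]
[      -66      -177         6 ]
[      -65      -153         4 ]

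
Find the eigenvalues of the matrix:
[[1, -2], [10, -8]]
λ = -4 and λ = -3

Characteristic equation: det(A - λI) = 0
λ² - (trace)λ + (det) = 0
λ² - (-7)λ + (12) = 0
λ² + 7λ + 12 = 0
Solving: λ = -4, -3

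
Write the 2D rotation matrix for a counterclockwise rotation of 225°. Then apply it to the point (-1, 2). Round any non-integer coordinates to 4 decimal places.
R = [[-√2/2, √2/2], [-√2/2, -√2/2]]; R·(-1, 2) = (2.1213, -0.7071)

Rotation matrix formula: R(θ) = [[cos θ, -sin θ], [sin θ, cos θ]]
For θ = 225°:
cos(225°) = -√2/2
sin(225°) = -√2/2
R = [[-√2/2, √2/2], [-√2/2, -√2/2]]
Apply to (-1, 2): [-√2/2·-1 + (√2/2)·2, -√2/2·-1 + -√2/2·2] = (2.1213, -0.7071)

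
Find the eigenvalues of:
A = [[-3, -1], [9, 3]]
λ = 0, 0

Solve det(A - λI) = 0. For a 2×2 matrix this is λ² - (trace)λ + det = 0.
trace(A) = -3 + 3 = 0.
det(A) = (-3)*(3) - (-1)*(9) = -9 + 9 = 0.
Characteristic equation: λ² - (0)λ + (0) = 0.
Discriminant: (0)² - 4*(0) = 0 - 0 = 0.
Roots: λ = (0 ± √0) / 2 = 0, 0.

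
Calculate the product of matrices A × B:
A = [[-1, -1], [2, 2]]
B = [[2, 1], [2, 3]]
[[-4, -4], [8, 8]]

Matrix multiplication:
C[0][0] = -1×2 + -1×2 = -4
C[0][1] = -1×1 + -1×3 = -4
C[1][0] = 2×2 + 2×2 = 8
C[1][1] = 2×1 + 2×3 = 8
Result: [[-4, -4], [8, 8]]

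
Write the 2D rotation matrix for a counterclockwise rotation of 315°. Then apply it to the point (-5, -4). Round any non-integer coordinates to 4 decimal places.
R = [[√2/2, √2/2], [-√2/2, √2/2]]; R·(-5, -4) = (-6.3640, 0.7071)

Rotation matrix formula: R(θ) = [[cos θ, -sin θ], [sin θ, cos θ]]
For θ = 315°:
cos(315°) = √2/2
sin(315°) = -√2/2
R = [[√2/2, √2/2], [-√2/2, √2/2]]
Apply to (-5, -4): [√2/2·-5 + (√2/2)·-4, -√2/2·-5 + √2/2·-4] = (-6.3640, 0.7071)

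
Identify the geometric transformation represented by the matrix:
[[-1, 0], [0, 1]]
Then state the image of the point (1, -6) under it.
reflection across the y-axis; image of (1, -6) is (-1, -6)

This is a symmetric orthogonal matrix with determinant -1, which characterizes a reflection in ℝ².
The matrix [[-1, 0], [0, 1]] represents: reflection across the y-axis.
Applying it to (1, -6): [-1·1 + 0·-6, 0·1 + 1·-6] = (-1, -6).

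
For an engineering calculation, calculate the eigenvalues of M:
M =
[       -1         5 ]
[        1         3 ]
λ = -2, 4

Solve det(M - λI) = 0. For a 2×2 matrix the characteristic equation is λ² - (trace)λ + det = 0.
trace(M) = a + d = -1 + 3 = 2.
det(M) = a*d - b*c = (-1)*(3) - (5)*(1) = -3 - 5 = -8.
Characteristic equation: λ² - (2)λ + (-8) = 0.
Discriminant = (2)² - 4*(-8) = 4 + 32 = 36.
λ = (2 ± √36) / 2 = (2 ± 6) / 2 = -2, 4.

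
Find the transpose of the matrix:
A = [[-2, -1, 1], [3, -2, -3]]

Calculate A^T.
[[-2, 3], [-1, -2], [1, -3]]

The transpose sends entry (i,j) to (j,i); rows become columns.
Row 0 of A: [-2, -1, 1] -> column 0 of A^T.
Row 1 of A: [3, -2, -3] -> column 1 of A^T.
A^T = [[-2, 3], [-1, -2], [1, -3]]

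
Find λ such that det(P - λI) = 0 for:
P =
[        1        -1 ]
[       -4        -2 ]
λ = -3, 2

Solve det(P - λI) = 0. For a 2×2 matrix the characteristic equation is λ² - (trace)λ + det = 0.
trace(P) = a + d = 1 - 2 = -1.
det(P) = a*d - b*c = (1)*(-2) - (-1)*(-4) = -2 - 4 = -6.
Characteristic equation: λ² - (-1)λ + (-6) = 0.
Discriminant = (-1)² - 4*(-6) = 1 + 24 = 25.
λ = (-1 ± √25) / 2 = (-1 ± 5) / 2 = -3, 2.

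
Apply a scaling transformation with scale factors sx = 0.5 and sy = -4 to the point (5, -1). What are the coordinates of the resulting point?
(2.5, 4)

Scaling matrix:
[[0.50, 0], [0, -4]]
Result: (5 × 0.5, -1 × -4) = (2.5, 4)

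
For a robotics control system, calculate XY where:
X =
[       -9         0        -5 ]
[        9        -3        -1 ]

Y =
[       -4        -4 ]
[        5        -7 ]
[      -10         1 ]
XY =
[       86        31 ]
[      -41       -16 ]

Matrix multiplication: (XY)[i][j] = sum over k of X[i][k] * Y[k][j].
  (XY)[0][0] = (-9)*(-4) + (0)*(5) + (-5)*(-10) = 86
  (XY)[0][1] = (-9)*(-4) + (0)*(-7) + (-5)*(1) = 31
  (XY)[1][0] = (9)*(-4) + (-3)*(5) + (-1)*(-10) = -41
  (XY)[1][1] = (9)*(-4) + (-3)*(-7) + (-1)*(1) = -16
XY =
[       86        31 ]
[      -41       -16 ]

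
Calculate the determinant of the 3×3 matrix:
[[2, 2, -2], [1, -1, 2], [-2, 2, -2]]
-8

Expansion along first row:
det = 2·det([[-1,2],[2,-2]]) - 2·det([[1,2],[-2,-2]]) + -2·det([[1,-1],[-2,2]])
    = 2·(-1·-2 - 2·2) - 2·(1·-2 - 2·-2) + -2·(1·2 - -1·-2)
    = 2·-2 - 2·2 + -2·0
    = -4 + -4 + 0 = -8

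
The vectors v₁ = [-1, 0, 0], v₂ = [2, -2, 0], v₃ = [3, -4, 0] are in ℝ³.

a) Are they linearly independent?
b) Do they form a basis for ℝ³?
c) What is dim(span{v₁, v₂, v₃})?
Not independent, not a basis, dim(span) = 2

Check whether v₃ can be written as a linear combination of v₁ and v₂.
v₃ = (1)·v₁ + (2)·v₂ = [3, -4, 0], so the three vectors are linearly dependent.
Thus they do not form a basis for ℝ³, and dim(span{v₁, v₂, v₃}) = 2 (spanned by v₁ and v₂).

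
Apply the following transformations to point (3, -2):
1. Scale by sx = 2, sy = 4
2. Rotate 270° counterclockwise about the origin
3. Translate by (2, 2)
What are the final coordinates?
(-6, -4)

Step 1: Scale → (6, -8)
Step 2: Rotate 270° → (-8, -6)
Step 3: Translate → (-6, -4)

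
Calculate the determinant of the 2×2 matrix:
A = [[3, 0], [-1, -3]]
-9

For A = [[a, b], [c, d]], det(A) = a*d - b*c.
det(A) = (3)*(-3) - (0)*(-1) = -9 - 0 = -9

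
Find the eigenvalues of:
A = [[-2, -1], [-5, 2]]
λ = -3, 3

Solve det(A - λI) = 0. For a 2×2 matrix this is λ² - (trace)λ + det = 0.
trace(A) = -2 + 2 = 0.
det(A) = (-2)*(2) - (-1)*(-5) = -4 - 5 = -9.
Characteristic equation: λ² - (0)λ + (-9) = 0.
Discriminant: (0)² - 4*(-9) = 0 + 36 = 36.
Roots: λ = (0 ± √36) / 2 = -3, 3.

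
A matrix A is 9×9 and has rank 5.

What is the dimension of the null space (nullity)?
4

The rank-nullity theorem for an m×n matrix states:
rank(A) + nullity(A) = n (the number of columns).
Here n = 9 and rank(A) = 5, so nullity(A) = 9 - 5 = 4.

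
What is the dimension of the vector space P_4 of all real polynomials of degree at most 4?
Dimension = 5

A polynomial of degree at most 4 can be written as a₀ + a₁x + a₂x² + … + a_4x^4, with 5 free coefficients a₀, …, a_4.
The set {1, x, x², …, x^4} is a basis: it spans P_4 (every such polynomial is a linear combination of these) and is linearly independent (a polynomial is zero iff all its coefficients are zero).
Therefore dim(P_4) = 4 + 1 = 5.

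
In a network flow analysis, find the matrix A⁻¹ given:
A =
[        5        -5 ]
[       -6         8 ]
det(A) = 10
A⁻¹ =
[      4/5       1/2 ]
[      3/5       1/2 ]

For a 2×2 matrix A = [[a, b], [c, d]] with det(A) ≠ 0, A⁻¹ = (1/det(A)) * [[d, -b], [-c, a]].
det(A) = (5)*(8) - (-5)*(-6) = 40 - 30 = 10.
A⁻¹ = (1/10) * [[8, 5], [6, 5]].
Dividing each entry by 10 and reducing:
A⁻¹ =
[      4/5       1/2 ]
[      3/5       1/2 ]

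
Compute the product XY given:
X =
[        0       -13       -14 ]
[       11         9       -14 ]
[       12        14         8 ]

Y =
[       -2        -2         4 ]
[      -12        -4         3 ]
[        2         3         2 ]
XY =
[      128        10       -67 ]
[     -158      -100        43 ]
[     -176       -56       106 ]

Matrix multiplication: (XY)[i][j] = sum over k of X[i][k] * Y[k][j].
  (XY)[0][0] = (0)*(-2) + (-13)*(-12) + (-14)*(2) = 128
  (XY)[0][1] = (0)*(-2) + (-13)*(-4) + (-14)*(3) = 10
  (XY)[0][2] = (0)*(4) + (-13)*(3) + (-14)*(2) = -67
  (XY)[1][0] = (11)*(-2) + (9)*(-12) + (-14)*(2) = -158
  (XY)[1][1] = (11)*(-2) + (9)*(-4) + (-14)*(3) = -100
  (XY)[1][2] = (11)*(4) + (9)*(3) + (-14)*(2) = 43
  (XY)[2][0] = (12)*(-2) + (14)*(-12) + (8)*(2) = -176
  (XY)[2][1] = (12)*(-2) + (14)*(-4) + (8)*(3) = -56
  (XY)[2][2] = (12)*(4) + (14)*(3) + (8)*(2) = 106
XY =
[      128        10       -67 ]
[     -158      -100        43 ]
[     -176       -56       106 ]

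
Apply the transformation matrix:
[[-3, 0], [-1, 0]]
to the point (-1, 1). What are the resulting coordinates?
(3, 1)

Matrix multiplication:
[[-3, 0], [-1, 0]] × [-1, 1]ᵀ
= [-3×-1 + 0×1, -1×-1 + 0×1]ᵀ
= [3.0000, 1.0000]ᵀ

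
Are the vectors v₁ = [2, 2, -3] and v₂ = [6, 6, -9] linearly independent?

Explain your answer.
No, linearly dependent (v₂ = 3·v₁)

Check whether there is a scalar k with v₂ = k·v₁.
Comparing components, k = 3 satisfies 3·[2, 2, -3] = [6, 6, -9].
Since v₂ is a scalar multiple of v₁, the two vectors are linearly dependent.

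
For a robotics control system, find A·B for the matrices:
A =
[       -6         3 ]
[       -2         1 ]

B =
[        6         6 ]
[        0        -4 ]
AB =
[      -36       -48 ]
[      -12       -16 ]

Matrix multiplication: (AB)[i][j] = sum over k of A[i][k] * B[k][j].
  (AB)[0][0] = (-6)*(6) + (3)*(0) = -36
  (AB)[0][1] = (-6)*(6) + (3)*(-4) = -48
  (AB)[1][0] = (-2)*(6) + (1)*(0) = -12
  (AB)[1][1] = (-2)*(6) + (1)*(-4) = -16
AB =
[      -36       -48 ]
[      -12       -16 ]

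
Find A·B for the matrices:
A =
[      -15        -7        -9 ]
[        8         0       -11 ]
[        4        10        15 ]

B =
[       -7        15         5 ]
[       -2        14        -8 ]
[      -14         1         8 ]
AB =
[      245      -332       -91 ]
[       98       109       -48 ]
[     -258       215        60 ]

Matrix multiplication: (AB)[i][j] = sum over k of A[i][k] * B[k][j].
  (AB)[0][0] = (-15)*(-7) + (-7)*(-2) + (-9)*(-14) = 245
  (AB)[0][1] = (-15)*(15) + (-7)*(14) + (-9)*(1) = -332
  (AB)[0][2] = (-15)*(5) + (-7)*(-8) + (-9)*(8) = -91
  (AB)[1][0] = (8)*(-7) + (0)*(-2) + (-11)*(-14) = 98
  (AB)[1][1] = (8)*(15) + (0)*(14) + (-11)*(1) = 109
  (AB)[1][2] = (8)*(5) + (0)*(-8) + (-11)*(8) = -48
  (AB)[2][0] = (4)*(-7) + (10)*(-2) + (15)*(-14) = -258
  (AB)[2][1] = (4)*(15) + (10)*(14) + (15)*(1) = 215
  (AB)[2][2] = (4)*(5) + (10)*(-8) + (15)*(8) = 60
AB =
[      245      -332       -91 ]
[       98       109       -48 ]
[     -258       215        60 ]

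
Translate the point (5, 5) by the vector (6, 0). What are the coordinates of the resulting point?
(11, 5)

Translation by (6, 0):
x' = 5 + 6 = 11
y' = 5 + 0 = 5
Homogeneous matrix: [[1, 0, 6], [0, 1, 0], [0, 0, 1]]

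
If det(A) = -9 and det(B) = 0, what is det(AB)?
0

Use the multiplicative property of determinants: det(AB) = det(A)*det(B).
det(AB) = (-9)*(0) = 0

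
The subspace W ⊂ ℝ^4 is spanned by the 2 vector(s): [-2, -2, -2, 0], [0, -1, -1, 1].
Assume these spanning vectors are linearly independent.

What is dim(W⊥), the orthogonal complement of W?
dim(W⊥) = 2

For any subspace W of ℝ^n, dim(W) + dim(W⊥) = n (the whole-space dimension).
Here the given 2 vectors are linearly independent, so dim(W) = 2.
Thus dim(W⊥) = n - dim(W) = 4 - 2 = 2.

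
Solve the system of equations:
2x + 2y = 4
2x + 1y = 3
x = 1, y = 1

Use elimination (row reduction):
Equation 1: 2x + 2y = 4.
Equation 2: 2x + 1y = 3.
Multiply Eq1 by 2 and Eq2 by 2: 4x + 4y = 8;  4x + 2y = 6.
Subtract: (-2)y = -2, so y = 1.
Back-substitute into Eq1: 2x + 2*(1) = 4, so x = 1.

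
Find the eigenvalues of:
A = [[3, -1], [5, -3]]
λ = -2, 2

Solve det(A - λI) = 0. For a 2×2 matrix this is λ² - (trace)λ + det = 0.
trace(A) = 3 - 3 = 0.
det(A) = (3)*(-3) - (-1)*(5) = -9 + 5 = -4.
Characteristic equation: λ² - (0)λ + (-4) = 0.
Discriminant: (0)² - 4*(-4) = 0 + 16 = 16.
Roots: λ = (0 ± √16) / 2 = -2, 2.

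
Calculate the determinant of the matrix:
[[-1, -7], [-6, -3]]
-39

For a 2×2 matrix [[a, b], [c, d]], det = ad - bc
det = (-1)(-3) - (-7)(-6) = 3 - 42 = -39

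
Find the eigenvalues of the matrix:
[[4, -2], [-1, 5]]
λ = 3 and λ = 6

Characteristic equation: det(A - λI) = 0
λ² - (trace)λ + (det) = 0
λ² - (9)λ + (18) = 0
λ² - 9λ + 18 = 0
Solving: λ = 3, 6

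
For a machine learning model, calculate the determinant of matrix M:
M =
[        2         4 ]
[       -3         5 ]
det(M) = 22

For a 2×2 matrix [[a, b], [c, d]], det = a*d - b*c.
det(M) = (2)*(5) - (4)*(-3) = 10 + 12 = 22.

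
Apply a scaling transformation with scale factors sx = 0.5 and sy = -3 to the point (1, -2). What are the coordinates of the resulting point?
(0.5, 6)

Scaling matrix:
[[0.50, 0], [0, -3]]
Result: (1 × 0.5, -2 × -3) = (0.5, 6)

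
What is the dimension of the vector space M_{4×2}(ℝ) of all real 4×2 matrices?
Dimension = 8

A real 4×2 matrix is determined by its 4·2 = 8 independent entries.
A standard basis is {E_ij : 1 ≤ i ≤ 4, 1 ≤ j ≤ 2}, where E_ij has a 1 in position (i, j) and 0 elsewhere — there are 8 such matrices, and they are linearly independent and span M_{4×2}(ℝ).
Therefore dim(M_{4×2}(ℝ)) = 8.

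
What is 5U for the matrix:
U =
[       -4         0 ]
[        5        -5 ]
5U =
[      -20         0 ]
[       25       -25 ]

Scalar multiplication is elementwise: (5U)[i][j] = 5 * U[i][j].
  (5U)[0][0] = 5 * (-4) = -20
  (5U)[0][1] = 5 * (0) = 0
  (5U)[1][0] = 5 * (5) = 25
  (5U)[1][1] = 5 * (-5) = -25
5U =
[      -20         0 ]
[       25       -25 ]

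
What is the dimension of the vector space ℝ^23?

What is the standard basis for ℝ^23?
Dimension = 23; standard basis = {e_1, e_2, e_3, …, e_23}

ℝ^23 is the space of 23-tuples of real numbers; its dimension is 23.
The standard basis consists of 23 vectors: e_1, e_2, e_3, …, e_23, where e_i is the vector with 1 in position i and 0 elsewhere.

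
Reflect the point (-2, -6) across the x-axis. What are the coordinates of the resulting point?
(-2, 6)

Reflection across x-axis: (-2, -6) → (-2, 6)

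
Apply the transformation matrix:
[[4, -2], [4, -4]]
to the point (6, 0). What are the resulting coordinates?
(24, 24)

Matrix multiplication:
[[4, -2], [4, -4]] × [6, 0]ᵀ
= [4×6 + -2×0, 4×6 + -4×0]ᵀ
= [24.0000, 24.0000]ᵀ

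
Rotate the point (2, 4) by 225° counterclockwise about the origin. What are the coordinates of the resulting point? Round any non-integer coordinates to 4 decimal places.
(1.4142, -4.2426)

Rotation matrix R(θ) = [[cos θ, -sin θ], [sin θ, cos θ]]; for θ = 225°:
R = [[-√2/2, √2/2], [-√2/2, -√2/2]]
Result: R × [2, 4]ᵀ = [-√2/2·2 + (√2/2)·4, -√2/2·2 + (-√2/2)·4]ᵀ = (1.4142, -4.2426)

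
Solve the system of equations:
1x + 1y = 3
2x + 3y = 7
x = 2, y = 1

Use elimination (row reduction):
Equation 1: 1x + 1y = 3.
Equation 2: 2x + 3y = 7.
Multiply Eq1 by 2 and Eq2 by 1: 2x + 2y = 6;  2x + 3y = 7.
Subtract: (1)y = 1, so y = 1.
Back-substitute into Eq1: 1x + 1*(1) = 3, so x = 2.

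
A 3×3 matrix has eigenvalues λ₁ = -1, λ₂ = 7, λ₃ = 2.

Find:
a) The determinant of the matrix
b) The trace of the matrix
det = -14, trace = 8

Two standard eigenvalue identities:
- det(A) equals the product of the eigenvalues (counted with multiplicity).
- trace(A) equals the sum of the eigenvalues.
det(A) = (-1)*(7)*(2) = -14.
trace(A) = -1 + 7 + 2 = 8.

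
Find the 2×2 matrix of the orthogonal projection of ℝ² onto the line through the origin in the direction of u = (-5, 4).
[[25/41, -20/41], [-20/41, 16/41]]

The orthogonal projection onto the line spanned by a nonzero vector u = (a, b) has matrix P = (u uᵀ) / (uᵀ u) = (1/(a² + b²)) · [[a², ab], [ab, b²]].
Here u = (-5, 4), so a² + b² = 25 + 16 = 41.
P = (1/41) · [[25, -20], [-20, 16]] = [[25/41, -20/41], [-20/41, 16/41]].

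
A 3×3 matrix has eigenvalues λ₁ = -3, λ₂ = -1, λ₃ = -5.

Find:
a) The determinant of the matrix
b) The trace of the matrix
det = -15, trace = -9

Two standard eigenvalue identities:
- det(A) equals the product of the eigenvalues (counted with multiplicity).
- trace(A) equals the sum of the eigenvalues.
det(A) = (-3)*(-1)*(-5) = -15.
trace(A) = -3 - 1 - 5 = -9.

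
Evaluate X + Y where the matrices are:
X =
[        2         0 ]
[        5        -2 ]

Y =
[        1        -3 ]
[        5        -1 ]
X + Y =
[        3        -3 ]
[       10        -3 ]

Matrix addition is elementwise: (X+Y)[i][j] = X[i][j] + Y[i][j].
  (X+Y)[0][0] = (2) + (1) = 3
  (X+Y)[0][1] = (0) + (-3) = -3
  (X+Y)[1][0] = (5) + (5) = 10
  (X+Y)[1][1] = (-2) + (-1) = -3
X + Y =
[        3        -3 ]
[       10        -3 ]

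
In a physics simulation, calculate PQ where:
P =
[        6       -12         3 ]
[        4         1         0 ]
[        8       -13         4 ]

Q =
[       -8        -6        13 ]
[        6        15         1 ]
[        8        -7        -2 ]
PQ =
[      -96      -237        60 ]
[      -26        -9        53 ]
[     -110      -271        83 ]

Matrix multiplication: (PQ)[i][j] = sum over k of P[i][k] * Q[k][j].
  (PQ)[0][0] = (6)*(-8) + (-12)*(6) + (3)*(8) = -96
  (PQ)[0][1] = (6)*(-6) + (-12)*(15) + (3)*(-7) = -237
  (PQ)[0][2] = (6)*(13) + (-12)*(1) + (3)*(-2) = 60
  (PQ)[1][0] = (4)*(-8) + (1)*(6) + (0)*(8) = -26
  (PQ)[1][1] = (4)*(-6) + (1)*(15) + (0)*(-7) = -9
  (PQ)[1][2] = (4)*(13) + (1)*(1) + (0)*(-2) = 53
  (PQ)[2][0] = (8)*(-8) + (-13)*(6) + (4)*(8) = -110
  (PQ)[2][1] = (8)*(-6) + (-13)*(15) + (4)*(-7) = -271
  (PQ)[2][2] = (8)*(13) + (-13)*(1) + (4)*(-2) = 83
PQ =
[      -96      -237        60 ]
[      -26        -9        53 ]
[     -110      -271        83 ]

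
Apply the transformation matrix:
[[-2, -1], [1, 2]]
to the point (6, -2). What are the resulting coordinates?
(-10, 2)

Matrix multiplication:
[[-2, -1], [1, 2]] × [6, -2]ᵀ
= [-2×6 + -1×-2, 1×6 + 2×-2]ᵀ
= [-10.0000, 2.0000]ᵀ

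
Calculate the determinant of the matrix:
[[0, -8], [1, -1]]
8

For a 2×2 matrix [[a, b], [c, d]], det = ad - bc
det = (0)(-1) - (-8)(1) = 0 - -8 = 8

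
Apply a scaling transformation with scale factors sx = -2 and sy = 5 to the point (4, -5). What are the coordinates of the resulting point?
(-8, -25)

Scaling matrix:
[[-2, 0], [0, 5]]
Result: (4 × -2, -5 × 5) = (-8, -25)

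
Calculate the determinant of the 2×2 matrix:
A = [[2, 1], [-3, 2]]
7

For A = [[a, b], [c, d]], det(A) = a*d - b*c.
det(A) = (2)*(2) - (1)*(-3) = 4 - -3 = 7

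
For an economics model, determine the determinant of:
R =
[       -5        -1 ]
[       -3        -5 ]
det(R) = 22

For a 2×2 matrix [[a, b], [c, d]], det = a*d - b*c.
det(R) = (-5)*(-5) - (-1)*(-3) = 25 - 3 = 22.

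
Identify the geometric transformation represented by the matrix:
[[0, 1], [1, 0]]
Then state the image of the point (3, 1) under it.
reflection across the line y = x; image of (3, 1) is (1, 3)

This is a symmetric orthogonal matrix with determinant -1, which characterizes a reflection in ℝ².
The matrix [[0, 1], [1, 0]] represents: reflection across the line y = x.
Applying it to (3, 1): [0·3 + 1·1, 1·3 + 0·1] = (1, 3).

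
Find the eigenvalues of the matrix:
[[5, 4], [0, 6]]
λ = 5 and λ = 6

Characteristic equation: det(A - λI) = 0
λ² - (trace)λ + (det) = 0
λ² - (11)λ + (30) = 0
λ² - 11λ + 30 = 0
Solving: λ = 5, 6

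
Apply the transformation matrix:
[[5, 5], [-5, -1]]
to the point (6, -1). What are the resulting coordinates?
(25, -29)

Matrix multiplication:
[[5, 5], [-5, -1]] × [6, -1]ᵀ
= [5×6 + 5×-1, -5×6 + -1×-1]ᵀ
= [25.0000, -29.0000]ᵀ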